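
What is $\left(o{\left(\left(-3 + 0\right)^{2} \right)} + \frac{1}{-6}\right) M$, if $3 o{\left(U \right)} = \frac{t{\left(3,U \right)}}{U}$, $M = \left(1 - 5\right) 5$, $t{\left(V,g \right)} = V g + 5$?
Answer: $- \frac{550}{27} \approx -20.37$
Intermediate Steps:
$t{\left(V,g \right)} = 5 + V g$
$M = -20$ ($M = \left(-4\right) 5 = -20$)
$o{\left(U \right)} = \frac{5 + 3 U}{3 U}$ ($o{\left(U \right)} = \frac{\left(5 + 3 U\right) \frac{1}{U}}{3} = \frac{\frac{1}{U} \left(5 + 3 U\right)}{3} = \frac{5 + 3 U}{3 U}$)
$\left(o{\left(\left(-3 + 0\right)^{2} \right)} + \frac{1}{-6}\right) M = \left(\frac{\frac{5}{3} + \left(-3 + 0\right)^{2}}{\left(-3 + 0\right)^{2}} + \frac{1}{-6}\right) \left(-20\right) = \left(\frac{\frac{5}{3} + \left(-3\right)^{2}}{\left(-3\right)^{2}} - \frac{1}{6}\right) \left(-20\right) = \left(\frac{\frac{5}{3} + 9}{9} - \frac{1}{6}\right) \left(-20\right) = \left(\frac{1}{9} \cdot \frac{32}{3} - \frac{1}{6}\right) \left(-20\right) = \left(\frac{32}{27} - \frac{1}{6}\right) \left(-20\right) = \frac{55}{54} \left(-20\right) = - \frac{550}{27}$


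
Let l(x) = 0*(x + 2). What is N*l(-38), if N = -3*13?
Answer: 0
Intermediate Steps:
N = -39
l(x) = 0 (l(x) = 0*(2 + x) = 0)
N*l(-38) = -39*0 = 0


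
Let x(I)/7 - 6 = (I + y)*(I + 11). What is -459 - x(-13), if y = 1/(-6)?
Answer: -2056/3 ≈ -685.33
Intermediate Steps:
y = -⅙ ≈ -0.16667
x(I) = 42 + 7*(11 + I)*(-⅙ + I) (x(I) = 42 + 7*((I - ⅙)*(I + 11)) = 42 + 7*((-⅙ + I)*(11 + I)) = 42 + 7*((11 + I)*(-⅙ + I)) = 42 + 7*(11 + I)*(-⅙ + I))
-459 - x(-13) = -459 - (175/6 + 7*(-13)² + (455/6)*(-13)) = -459 - (175/6 + 7*169 - 5915/6) = -459 - (175/6 + 1183 - 5915/6) = -459 - 1*679/3 = -459 - 679/3 = -2056/3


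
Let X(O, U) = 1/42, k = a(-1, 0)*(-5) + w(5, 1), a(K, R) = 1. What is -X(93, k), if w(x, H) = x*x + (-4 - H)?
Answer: -1/42 ≈ -0.023810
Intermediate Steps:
w(x, H) = -4 + x**2 - H (w(x, H) = x**2 + (-4 - H) = -4 + x**2 - H)
k = 15 (k = 1*(-5) + (-4 + 5**2 - 1*1) = -5 + (-4 + 25 - 1) = -5 + 20 = 15)
X(O, U) = 1/42
-X(93, k) = -1*1/42 = -1/42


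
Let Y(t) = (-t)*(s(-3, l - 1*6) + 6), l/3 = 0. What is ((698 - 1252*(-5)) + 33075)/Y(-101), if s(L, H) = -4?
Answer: 40033/202 ≈ 198.18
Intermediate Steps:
l = 0 (l = 3*0 = 0)
Y(t) = -2*t (Y(t) = (-t)*(-4 + 6) = -t*2 = -2*t)
((698 - 1252*(-5)) + 33075)/Y(-101) = ((698 - 1252*(-5)) + 33075)/((-2*(-101))) = ((698 + 6260) + 33075)/202 = (6958 + 33075)*(1/202) = 40033*(1/202) = 40033/202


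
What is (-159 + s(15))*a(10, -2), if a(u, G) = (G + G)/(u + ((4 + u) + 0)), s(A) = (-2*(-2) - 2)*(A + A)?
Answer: 33/2 ≈ 16.500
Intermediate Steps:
s(A) = 4*A (s(A) = (4 - 2)*(2*A) = 2*(2*A) = 4*A)
a(u, G) = 2*G/(4 + 2*u) (a(u, G) = (2*G)/(u + (4 + u)) = (2*G)/(4 + 2*u) = 2*G/(4 + 2*u))
(-159 + s(15))*a(10, -2) = (-159 + 4*15)*(-2/(2 + 10)) = (-159 + 60)*(-2/12) = -(-198)/12 = -99*(-1/6) = 33/2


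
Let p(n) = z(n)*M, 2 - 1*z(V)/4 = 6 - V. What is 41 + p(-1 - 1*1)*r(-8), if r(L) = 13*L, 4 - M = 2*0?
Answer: 10025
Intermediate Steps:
z(V) = -16 + 4*V (z(V) = 8 - 4*(6 - V) = 8 + (-24 + 4*V) = -16 + 4*V)
M = 4 (M = 4 - 2*0 = 4 - 1*0 = 4 + 0 = 4)
p(n) = -64 + 16*n (p(n) = (-16 + 4*n)*4 = -64 + 16*n)
41 + p(-1 - 1*1)*r(-8) = 41 + (-64 + 16*(-1 - 1*1))*(13*(-8)) = 41 + (-64 + 16*(-1 - 1))*(-104) = 41 + (-64 + 16*(-2))*(-104) = 41 + (-64 - 32)*(-104) = 41 - 96*(-104) = 41 + 9984 = 10025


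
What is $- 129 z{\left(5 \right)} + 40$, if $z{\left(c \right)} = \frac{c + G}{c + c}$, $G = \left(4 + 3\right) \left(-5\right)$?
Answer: $427$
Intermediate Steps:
$G = -35$ ($G = 7 \left(-5\right) = -35$)
$z{\left(c \right)} = \frac{-35 + c}{2 c}$ ($z{\left(c \right)} = \frac{c - 35}{c + c} = \frac{-35 + c}{2 c}$)
$- 129 z{\left(5 \right)} + 40 = - 129 \frac{-35 + 5}{2 \cdot 5} + 40 = - 129 \cdot \frac{1}{2} \cdot \frac{1}{5} \left(-30\right) + 40 = \left(-129\right) \left(-3\right) + 40 = 387 + 40 = 427$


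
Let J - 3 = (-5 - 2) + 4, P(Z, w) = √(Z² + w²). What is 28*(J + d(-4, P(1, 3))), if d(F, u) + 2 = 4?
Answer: 56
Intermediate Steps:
J = 0 (J = 3 + ((-5 - 2) + 4) = 3 + (-7 + 4) = 3 - 3 = 0)
d(F, u) = 2 (d(F, u) = -2 + 4 = 2)
28*(J + d(-4, P(1, 3))) = 28*(0 + 2) = 28*2 = 56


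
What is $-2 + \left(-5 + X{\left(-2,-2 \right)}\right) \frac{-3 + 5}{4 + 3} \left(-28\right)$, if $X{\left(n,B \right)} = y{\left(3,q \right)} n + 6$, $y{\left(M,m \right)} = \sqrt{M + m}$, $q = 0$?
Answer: $-10 + 16 \sqrt{3} \approx 17.713$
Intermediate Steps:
$X{\left(n,B \right)} = 6 + n \sqrt{3}$ ($X{\left(n,B \right)} = \sqrt{3 + 0} n + 6 = \sqrt{3} n + 6 = n \sqrt{3} + 6 = 6 + n \sqrt{3}$)
$-2 + \left(-5 + X{\left(-2,-2 \right)}\right) \frac{-3 + 5}{4 + 3} \left(-28\right) = -2 + \left(-5 + \left(6 - 2 \sqrt{3}\right)\right) \frac{-3 + 5}{4 + 3} \left(-28\right) = -2 + \left(1 - 2 \sqrt{3}\right) \frac{2}{7} \left(-28\right) = -2 + \left(\frac{2}{7} - \frac{4 \sqrt{3}}{7}\right) \left(-28\right) = -2 - \left(8 - 16 \sqrt{3}\right) = -10 + 16 \sqrt{3}$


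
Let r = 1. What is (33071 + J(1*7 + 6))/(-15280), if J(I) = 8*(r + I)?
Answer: -33183/15280 ≈ -2.1717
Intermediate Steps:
J(I) = 8 + 8*I (J(I) = 8*(1 + I) = 8 + 8*I)
(33071 + J(1*7 + 6))/(-15280) = (33071 + (8 + 8*(1*7 + 6)))/(-15280) = (33071 + (8 + 8*(7 + 6)))*(-1/15280) = (33071 + (8 + 8*13))*(-1/15280) = (33071 + (8 + 104))*(-1/15280) = (33071 + 112)*(-1/15280) = 33183*(-1/15280) = -33183/15280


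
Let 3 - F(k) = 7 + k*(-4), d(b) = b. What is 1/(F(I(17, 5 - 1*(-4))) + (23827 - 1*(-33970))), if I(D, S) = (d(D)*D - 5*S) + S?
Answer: 1/58805 ≈ 1.7005e-5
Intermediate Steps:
I(D, S) = D² - 4*S (I(D, S) = (D*D - 5*S) + S = (D² - 5*S) + S = D² - 4*S)
F(k) = -4 + 4*k (F(k) = 3 - (7 + k*(-4)) = 3 - (7 - 4*k) = 3 + (-7 + 4*k) = -4 + 4*k)
1/(F(I(17, 5 - 1*(-4))) + (23827 - 1*(-33970))) = 1/((-4 + 4*(17² - 4*(5 - 1*(-4)))) + (23827 - 1*(-33970))) = 1/((-4 + 4*(289 - 4*(5 + 4))) + (23827 + 33970)) = 1/((-4 + 4*(289 - 4*9)) + 57797) = 1/((-4 + 4*(289 - 36)) + 57797) = 1/((-4 + 4*253) + 57797) = 1/((-4 + 1012) + 57797) = 1/(1008 + 57797) = 1/58805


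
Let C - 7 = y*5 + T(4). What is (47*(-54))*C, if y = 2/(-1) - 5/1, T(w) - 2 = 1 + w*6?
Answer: 2538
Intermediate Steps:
T(w) = 3 + 6*w (T(w) = 2 + (1 + w*6) = 2 + (1 + 6*w) = 3 + 6*w)
y = -7 (y = 2*(-1) - 5*1 = -2 - 5 = -7)
C = -1 (C = 7 + (-7*5 + (3 + 6*4)) = 7 + (-35 + (3 + 24)) = 7 + (-35 + 27) = 7 - 8 = -1)
(47*(-54))*C = (47*(-54))*(-1) = -2538*(-1) = 2538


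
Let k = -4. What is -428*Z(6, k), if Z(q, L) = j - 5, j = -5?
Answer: 4280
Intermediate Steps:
Z(q, L) = -10 (Z(q, L) = -5 - 5 = -10)
-428*Z(6, k) = -428*(-10) = 4280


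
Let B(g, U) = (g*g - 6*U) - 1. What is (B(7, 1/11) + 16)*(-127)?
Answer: -88646/11 ≈ -8058.7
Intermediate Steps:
B(g, U) = -1 + g**2 - 6*U (B(g, U) = (g**2 - 6*U) - 1 = -1 + g**2 - 6*U)
(B(7, 1/11) + 16)*(-127) = ((-1 + 7**2 - 6/11) + 16)*(-127) = ((-1 + 49 - 6*1/11) + 16)*(-127) = ((-1 + 49 - 6/11) + 16)*(-127) = (522/11 + 16)*(-127) = (698/11)*(-127) = -88646/11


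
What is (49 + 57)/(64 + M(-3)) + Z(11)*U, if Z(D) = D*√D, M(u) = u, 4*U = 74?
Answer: 106/61 + 407*√11/2 ≈ 676.67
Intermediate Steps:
U = 37/2 (U = (¼)*74 = 37/2 ≈ 18.500)
Z(D) = D^(3/2)
(49 + 57)/(64 + M(-3)) + Z(11)*U = (49 + 57)/(64 - 3) + 11^(3/2)*(37/2) = 106/61 + (11*√11)*(37/2) = 106*(1/61) + 407*√11/2 = 106/61 + 407*√11/2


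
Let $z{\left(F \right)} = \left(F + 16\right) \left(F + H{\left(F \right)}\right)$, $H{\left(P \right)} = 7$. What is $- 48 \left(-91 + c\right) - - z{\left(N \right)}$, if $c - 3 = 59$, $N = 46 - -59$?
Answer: $14944$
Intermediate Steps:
$N = 105$ ($N = 46 + 59 = 105$)
$c = 62$ ($c = 3 + 59 = 62$)
$z{\left(F \right)} = \left(7 + F\right) \left(16 + F\right)$ ($z{\left(F \right)} = \left(F + 16\right) \left(F + 7\right) = \left(16 + F\right) \left(7 + F\right) = \left(7 + F\right) \left(16 + F\right)$)
$- 48 \left(-91 + c\right) - - z{\left(N \right)} = - 48 \left(-91 + 62\right) - - (112 + 105^{2} + 23 \cdot 105) = \left(-48\right) \left(-29\right) - - (112 + 11025 + 2415) = 1392 - \left(-1\right) 13552 = 1392 - -13552 = 1392 + 13552 = 14944$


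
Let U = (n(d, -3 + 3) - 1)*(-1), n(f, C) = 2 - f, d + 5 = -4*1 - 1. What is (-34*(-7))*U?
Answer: -2618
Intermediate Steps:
d = -10 (d = -5 + (-4*1 - 1) = -5 + (-4 - 1) = -5 - 5 = -10)
U = -11 (U = ((2 - 1*(-10)) - 1)*(-1) = ((2 + 10) - 1)*(-1) = (12 - 1)*(-1) = 11*(-1) = -11)
(-34*(-7))*U = -34*(-7)*(-11) = 238*(-11) = -2618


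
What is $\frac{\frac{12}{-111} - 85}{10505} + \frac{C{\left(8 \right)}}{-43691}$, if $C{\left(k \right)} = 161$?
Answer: $- \frac{200161244}{16982036335} \approx -0.011787$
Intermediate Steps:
$\frac{\frac{12}{-111} - 85}{10505} + \frac{C{\left(8 \right)}}{-43691} = \frac{\frac{12}{-111} - 85}{10505} + \frac{161}{-43691} = \left(12 \left(- \frac{1}{111}\right) - 85\right) \frac{1}{10505} + 161 \left(- \frac{1}{43691}\right) = \left(- \frac{4}{37} - 85\right) \frac{1}{10505} - \frac{161}{43691} = \left(- \frac{3149}{37}\right) \frac{1}{10505} - \frac{161}{43691} = - \frac{3149}{388685} - \frac{161}{43691} = - \frac{200161244}{16982036335}$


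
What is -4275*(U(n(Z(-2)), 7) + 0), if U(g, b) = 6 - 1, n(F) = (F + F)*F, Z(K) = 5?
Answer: -21375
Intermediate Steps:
n(F) = 2*F² (n(F) = (2*F)*F = 2*F²)
U(g, b) = 5
-4275*(U(n(Z(-2)), 7) + 0) = -4275*(5 + 0) = -4275*5 = -21375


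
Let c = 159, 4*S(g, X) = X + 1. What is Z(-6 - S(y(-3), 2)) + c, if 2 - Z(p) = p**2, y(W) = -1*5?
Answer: 1847/16 ≈ 115.44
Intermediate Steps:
y(W) = -5
S(g, X) = 1/4 + X/4 (S(g, X) = (X + 1)/4 = (1 + X)/4 = 1/4 + X/4)
Z(p) = 2 - p**2
Z(-6 - S(y(-3), 2)) + c = (2 - (-6 - (1/4 + (1/4)*2))**2) + 159 = (2 - (-6 - (1/4 + 1/2))**2) + 159 = (2 - (-6 - 1*3/4)**2) + 159 = (2 - (-6 - 3/4)**2) + 159 = (2 - (-27/4)**2) + 159 = (2 - 1*729/16) + 159 = (2 - 729/16) + 159 = -697/16 + 159 = 1847/16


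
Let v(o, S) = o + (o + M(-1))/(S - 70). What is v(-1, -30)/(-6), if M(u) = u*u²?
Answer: 49/300 ≈ 0.16333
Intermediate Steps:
M(u) = u³
v(o, S) = o + (-1 + o)/(-70 + S) (v(o, S) = o + (o + (-1)³)/(S - 70) = o + (o - 1)/(-70 + S) = o + (-1 + o)/(-70 + S))
v(-1, -30)/(-6) = ((-1 - 69*(-1) - 30*(-1))/(-70 - 30))/(-6) = ((-1 + 69 + 30)/(-100))*(-⅙) = -1/100*98*(-⅙) = -49/50*(-⅙) = 49/300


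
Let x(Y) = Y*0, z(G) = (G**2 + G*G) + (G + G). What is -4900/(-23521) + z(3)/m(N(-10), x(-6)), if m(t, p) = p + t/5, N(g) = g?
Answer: -277352/23521 ≈ -11.792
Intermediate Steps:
z(G) = 2*G + 2*G**2 (z(G) = (G**2 + G**2) + 2*G = 2*G**2 + 2*G = 2*G + 2*G**2)
x(Y) = 0
m(t, p) = p + t/5 (m(t, p) = p + t*(1/5) = p + t/5)
-4900/(-23521) + z(3)/m(N(-10), x(-6)) = -4900/(-23521) + (2*3*(1 + 3))/(0 + (1/5)*(-10)) = -4900*(-1/23521) + (2*3*4)/(0 - 2) = 4900/23521 + 24/(-2) = 4900/23521 + 24*(-1/2) = 4900/23521 - 12 = -277352/23521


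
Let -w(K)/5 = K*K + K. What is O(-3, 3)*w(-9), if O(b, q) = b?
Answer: 1080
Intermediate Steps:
w(K) = -5*K - 5*K² (w(K) = -5*(K*K + K) = -5*(K² + K) = -5*(K + K²) = -5*K - 5*K²)
O(-3, 3)*w(-9) = -(-15)*(-9)*(1 - 9) = -(-15)*(-9)*(-8) = -3*(-360) = 1080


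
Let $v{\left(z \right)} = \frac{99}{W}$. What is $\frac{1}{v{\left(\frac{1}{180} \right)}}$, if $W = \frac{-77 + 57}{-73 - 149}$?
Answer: $\frac{10}{10989} \approx 0.00091$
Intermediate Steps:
$W = \frac{10}{111}$ ($W = - \frac{20}{-222} = \left(-20\right) \left(- \frac{1}{222}\right) = \frac{10}{111} \approx 0.09009$)
$v{\left(z \right)} = \frac{10989}{10}$ ($v{\left(z \right)} = \frac{99}{\frac{10}{111}} = 99 \cdot \frac{111}{10} = \frac{10989}{10}$)
$\frac{1}{v{\left(\frac{1}{180} \right)}} = \frac{1}{\frac{10989}{10}} = \frac{10}{10989}$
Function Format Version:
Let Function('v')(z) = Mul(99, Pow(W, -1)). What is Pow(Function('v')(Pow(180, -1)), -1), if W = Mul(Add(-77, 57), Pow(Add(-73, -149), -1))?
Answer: Rational(10, 10989) ≈ 0.00091000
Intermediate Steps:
W = Rational(10, 111) (W = Mul(-20, Pow(-222, -1)) = Mul(-20, Rational(-1, 222)) = Rational(10, 111) ≈ 0.090090)
Function('v')(z) = Rational(10989, 10) (Function('v')(z) = Mul(99, Pow(Rational(10, 111), -1)) = Mul(99, Rational(111, 10)) = Rational(10989, 10))
Pow(Function('v')(Pow(180, -1)), -1) = Pow(Rational(10989, 10), -1) = Rational(10, 10989)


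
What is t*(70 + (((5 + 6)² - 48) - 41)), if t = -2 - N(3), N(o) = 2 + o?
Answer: -714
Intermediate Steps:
t = -7 (t = -2 - (2 + 3) = -2 - 1*5 = -2 - 5 = -7)
t*(70 + (((5 + 6)² - 48) - 41)) = -7*(70 + (((5 + 6)² - 48) - 41)) = -7*(70 + ((11² - 48) - 41)) = -7*(70 + ((121 - 48) - 41)) = -7*(70 + (73 - 41)) = -7*(70 + 32) = -7*102 = -714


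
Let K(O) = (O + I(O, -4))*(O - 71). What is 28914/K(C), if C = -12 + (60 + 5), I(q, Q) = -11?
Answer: -4819/126 ≈ -38.246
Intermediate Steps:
C = 53 (C = -12 + 65 = 53)
K(O) = (-71 + O)*(-11 + O) (K(O) = (O - 11)*(O - 71) = (-11 + O)*(-71 + O) = (-71 + O)*(-11 + O))
28914/K(C) = 28914/(781 + 53**2 - 82*53) = 28914/(781 + 2809 - 4346) = 28914/(-756) = 28914*(-1/756) = -4819/126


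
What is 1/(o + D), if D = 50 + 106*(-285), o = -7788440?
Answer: -1/7818600 ≈ -1.2790e-7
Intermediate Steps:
D = -30160 (D = 50 - 30210 = -30160)
1/(o + D) = 1/(-7788440 - 30160) = 1/(-7818600) = -1/7818600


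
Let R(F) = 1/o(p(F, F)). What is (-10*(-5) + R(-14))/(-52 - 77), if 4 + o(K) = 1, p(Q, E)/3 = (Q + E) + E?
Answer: -149/387 ≈ -0.38501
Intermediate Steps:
p(Q, E) = 3*Q + 6*E (p(Q, E) = 3*((Q + E) + E) = 3*((E + Q) + E) = 3*(Q + 2*E) = 3*Q + 6*E)
o(K) = -3 (o(K) = -4 + 1 = -3)
R(F) = -⅓ (R(F) = 1/(-3) = -⅓)
(-10*(-5) + R(-14))/(-52 - 77) = (-10*(-5) - ⅓)/(-52 - 77) = (50 - ⅓)/(-129) = (149/3)*(-1/129) = -149/387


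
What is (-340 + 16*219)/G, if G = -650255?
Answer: -3164/650255 ≈ -0.0048658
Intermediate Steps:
(-340 + 16*219)/G = (-340 + 16*219)/(-650255) = (-340 + 3504)*(-1/650255) = 3164*(-1/650255) = -3164/650255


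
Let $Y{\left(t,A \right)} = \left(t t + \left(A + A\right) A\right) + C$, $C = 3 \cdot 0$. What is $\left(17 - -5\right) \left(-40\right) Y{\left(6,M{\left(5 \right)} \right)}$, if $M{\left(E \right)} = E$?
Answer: $-75680$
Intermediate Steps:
$C = 0$
$Y{\left(t,A \right)} = t^{2} + 2 A^{2}$ ($Y{\left(t,A \right)} = \left(t t + \left(A + A\right) A\right) + 0 = \left(t^{2} + 2 A A\right) + 0 = \left(t^{2} + 2 A^{2}\right) + 0 = t^{2} + 2 A^{2}$)
$\left(17 - -5\right) \left(-40\right) Y{\left(6,M{\left(5 \right)} \right)} = \left(17 - -5\right) \left(-40\right) \left(6^{2} + 2 \cdot 5^{2}\right) = \left(17 + 5\right) \left(-40\right) \left(36 + 2 \cdot 25\right) = 22 \left(-40\right) \left(36 + 50\right) = \left(-880\right) 86 = -75680$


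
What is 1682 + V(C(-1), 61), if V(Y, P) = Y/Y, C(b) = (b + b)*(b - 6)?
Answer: 1683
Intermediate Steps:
C(b) = 2*b*(-6 + b) (C(b) = (2*b)*(-6 + b) = 2*b*(-6 + b))
V(Y, P) = 1
1682 + V(C(-1), 61) = 1682 + 1 = 1683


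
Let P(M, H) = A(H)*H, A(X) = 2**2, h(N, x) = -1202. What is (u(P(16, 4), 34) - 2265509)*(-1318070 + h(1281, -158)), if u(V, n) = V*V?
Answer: 2988484855816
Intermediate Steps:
A(X) = 4
P(M, H) = 4*H
u(V, n) = V**2
(u(P(16, 4), 34) - 2265509)*(-1318070 + h(1281, -158)) = ((4*4)**2 - 2265509)*(-1318070 - 1202) = (16**2 - 2265509)*(-1319272) = (256 - 2265509)*(-1319272) = -2265253*(-1319272) = 2988484855816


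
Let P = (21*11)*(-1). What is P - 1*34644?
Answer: -34875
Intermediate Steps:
P = -231 (P = 231*(-1) = -231)
P - 1*34644 = -231 - 1*34644 = -231 - 34644 = -34875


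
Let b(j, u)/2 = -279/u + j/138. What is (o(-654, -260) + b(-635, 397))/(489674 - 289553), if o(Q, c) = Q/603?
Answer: -7153519/122429425017 ≈ -5.8430e-5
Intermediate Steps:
b(j, u) = -558/u + j/69 (b(j, u) = 2*(-279/u + j/138) = -558/u + j/69)
o(Q, c) = Q/603 (o(Q, c) = Q*(1/603) = Q/603)
(o(-654, -260) + b(-635, 397))/(489674 - 289553) = ((1/603)*(-654) + (-558/397 + (1/69)*(-635)))/(489674 - 289553) = (-218/201 + (-558*1/397 - 635/69))/200121 = (-218/201 + (-558/397 - 635/69))*(1/200121) = (-218/201 - 290597/27393)*(1/200121) = -7153519/611777*1/200121 = -7153519/122429425017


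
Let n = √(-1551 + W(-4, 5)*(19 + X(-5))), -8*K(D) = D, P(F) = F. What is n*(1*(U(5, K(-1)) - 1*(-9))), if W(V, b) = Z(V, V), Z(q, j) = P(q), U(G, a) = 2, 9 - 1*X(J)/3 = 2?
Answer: 11*I*√1711 ≈ 455.01*I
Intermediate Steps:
X(J) = 21 (X(J) = 27 - 3*2 = 27 - 6 = 21)
K(D) = -D/8
Z(q, j) = q
W(V, b) = V
n = I*√1711 (n = √(-1551 - 4*(19 + 21)) = √(-1551 - 4*40) = √(-1551 - 160) = √(-1711) = I*√1711 ≈ 41.364*I)
n*(1*(U(5, K(-1)) - 1*(-9))) = (I*√1711)*(1*(2 - 1*(-9))) = (I*√1711)*(1*(2 + 9)) = (I*√1711)*(1*11) = (I*√1711)*11 = 11*I*√1711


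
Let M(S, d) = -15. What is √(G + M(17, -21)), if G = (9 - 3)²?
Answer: √21 ≈ 4.5826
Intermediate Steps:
G = 36 (G = 6² = 36)
√(G + M(17, -21)) = √(36 - 15) = √21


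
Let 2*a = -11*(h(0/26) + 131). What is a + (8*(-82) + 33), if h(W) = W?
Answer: -2687/2 ≈ -1343.5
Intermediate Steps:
a = -1441/2 (a = (-11*(0/26 + 131))/2 = (-11*(0*(1/26) + 131))/2 = (-11*(0 + 131))/2 = (-11*131)/2 = (1/2)*(-1441) = -1441/2 ≈ -720.50)
a + (8*(-82) + 33) = -1441/2 + (8*(-82) + 33) = -1441/2 + (-656 + 33) = -1441/2 - 623 = -2687/2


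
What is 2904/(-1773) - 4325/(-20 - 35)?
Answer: 500567/6501 ≈ 76.998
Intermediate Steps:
2904/(-1773) - 4325/(-20 - 35) = 2904*(-1/1773) - 4325/(1*(-55)) = -968/591 - 4325/(-55) = -968/591 - 4325*(-1/55) = -968/591 + 865/11 = 500567/6501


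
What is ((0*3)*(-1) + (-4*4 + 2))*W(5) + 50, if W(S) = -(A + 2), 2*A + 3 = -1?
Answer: 50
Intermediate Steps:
A = -2 (A = -3/2 + (1/2)*(-1) = -3/2 - 1/2 = -2)
W(S) = 0 (W(S) = -(-2 + 2) = -1*0 = 0)
((0*3)*(-1) + (-4*4 + 2))*W(5) + 50 = ((0*3)*(-1) + (-4*4 + 2))*0 + 50 = (0*(-1) + (-16 + 2))*0 + 50 = (0 - 14)*0 + 50 = -14*0 + 50 = 0 + 50 = 50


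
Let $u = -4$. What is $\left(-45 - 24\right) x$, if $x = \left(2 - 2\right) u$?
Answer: $0$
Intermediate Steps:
$x = 0$ ($x = \left(2 - 2\right) \left(-4\right) = 0 \left(-4\right) = 0$)
$\left(-45 - 24\right) x = \left(-45 - 24\right) 0 = \left(-69\right) 0 = 0$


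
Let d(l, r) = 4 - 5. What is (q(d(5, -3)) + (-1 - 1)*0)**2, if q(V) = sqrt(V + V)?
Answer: -2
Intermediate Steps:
d(l, r) = -1
q(V) = sqrt(2)*sqrt(V) (q(V) = sqrt(2*V) = sqrt(2)*sqrt(V))
(q(d(5, -3)) + (-1 - 1)*0)**2 = (sqrt(2)*sqrt(-1) + (-1 - 1)*0)**2 = (sqrt(2)*I - 2*0)**2 = (I*sqrt(2) + 0)**2 = (I*sqrt(2))**2 = -2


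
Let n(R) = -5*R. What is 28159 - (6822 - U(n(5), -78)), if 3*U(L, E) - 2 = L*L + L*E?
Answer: 22196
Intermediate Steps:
U(L, E) = ⅔ + L²/3 + E*L/3 (U(L, E) = ⅔ + (L*L + L*E)/3 = ⅔ + (L² + E*L)/3 = ⅔ + (L²/3 + E*L/3) = ⅔ + L²/3 + E*L/3)
28159 - (6822 - U(n(5), -78)) = 28159 - (6822 - (⅔ + (-5*5)²/3 + (⅓)*(-78)*(-5*5))) = 28159 - (6822 - (⅔ + (⅓)*(-25)² + (⅓)*(-78)*(-25))) = 28159 - (6822 - (⅔ + (⅓)*625 + 650)) = 28159 - (6822 - (⅔ + 625/3 + 650)) = 28159 - (6822 - 1*859) = 28159 - (6822 - 859) = 28159 - 1*5963 = 28159 - 5963 = 22196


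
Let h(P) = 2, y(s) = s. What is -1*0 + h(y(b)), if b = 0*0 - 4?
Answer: 2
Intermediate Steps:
b = -4 (b = 0 - 4 = -4)
-1*0 + h(y(b)) = -1*0 + 2 = 0 + 2 = 2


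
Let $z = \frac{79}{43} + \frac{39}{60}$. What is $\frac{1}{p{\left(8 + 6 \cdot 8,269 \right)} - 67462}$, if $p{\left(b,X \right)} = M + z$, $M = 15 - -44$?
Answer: $- \frac{860}{57964441} \approx -1.4837 \cdot 10^{-5}$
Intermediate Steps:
$M = 59$ ($M = 15 + 44 = 59$)
$z = \frac{2139}{860}$ ($z = 79 \cdot \frac{1}{43} + 39 \cdot \frac{1}{60} = \frac{79}{43} + \frac{13}{20} = \frac{2139}{860} \approx 2.4872$)
$p{\left(b,X \right)} = \frac{52879}{860}$ ($p{\left(b,X \right)} = 59 + \frac{2139}{860} = \frac{52879}{860}$)
$\frac{1}{p{\left(8 + 6 \cdot 8,269 \right)} - 67462} = \frac{1}{\frac{52879}{860} - 67462} = \frac{1}{- \frac{57964441}{860}} = - \frac{860}{57964441}$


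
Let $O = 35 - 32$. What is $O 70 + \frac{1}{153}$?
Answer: $\frac{32131}{153} \approx 210.01$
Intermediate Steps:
$O = 3$ ($O = 35 - 32 = 3$)
$O 70 + \frac{1}{153} = 3 \cdot 70 + \frac{1}{153} = 210 + \frac{1}{153} = \frac{32131}{153}$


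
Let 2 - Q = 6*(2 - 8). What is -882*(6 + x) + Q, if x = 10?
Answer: -14074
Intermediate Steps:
Q = 38 (Q = 2 - 6*(2 - 8) = 2 - 6*(-6) = 2 - 1*(-36) = 2 + 36 = 38)
-882*(6 + x) + Q = -882*(6 + 10) + 38 = -882*16 + 38 = -147*96 + 38 = -14112 + 38 = -14074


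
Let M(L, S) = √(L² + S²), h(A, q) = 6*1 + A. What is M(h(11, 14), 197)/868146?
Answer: √39098/868146 ≈ 0.00022776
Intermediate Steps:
h(A, q) = 6 + A
M(h(11, 14), 197)/868146 = √((6 + 11)² + 197²)/868146 = √(17² + 38809)*(1/868146) = √(289 + 38809)*(1/868146) = √39098*(1/868146) = √39098/868146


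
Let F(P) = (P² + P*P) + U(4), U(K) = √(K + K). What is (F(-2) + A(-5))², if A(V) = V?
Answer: 17 + 12*√2 ≈ 33.971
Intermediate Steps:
U(K) = √2*√K (U(K) = √(2*K) = √2*√K)
F(P) = 2*√2 + 2*P² (F(P) = (P² + P*P) + √2*√4 = (P² + P²) + √2*2 = 2*P² + 2*√2 = 2*√2 + 2*P²)
(F(-2) + A(-5))² = ((2*√2 + 2*(-2)²) - 5)² = ((2*√2 + 2*4) - 5)² = ((2*√2 + 8) - 5)² = ((8 + 2*√2) - 5)² = (3 + 2*√2)²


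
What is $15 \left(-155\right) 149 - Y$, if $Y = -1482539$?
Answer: $1136114$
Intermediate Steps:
$15 \left(-155\right) 149 - Y = 15 \left(-155\right) 149 - -1482539 = \left(-2325\right) 149 + 1482539 = -346425 + 1482539 = 1136114$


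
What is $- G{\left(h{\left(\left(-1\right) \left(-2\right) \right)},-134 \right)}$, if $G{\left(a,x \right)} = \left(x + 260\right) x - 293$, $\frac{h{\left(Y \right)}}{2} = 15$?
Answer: $17177$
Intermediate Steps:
$h{\left(Y \right)} = 30$ ($h{\left(Y \right)} = 2 \cdot 15 = 30$)
$G{\left(a,x \right)} = -293 + x \left(260 + x\right)$ ($G{\left(a,x \right)} = \left(260 + x\right) x - 293 = x \left(260 + x\right) - 293 = -293 + x \left(260 + x\right)$)
$- G{\left(h{\left(\left(-1\right) \left(-2\right) \right)},-134 \right)} = - (-293 + \left(-134\right)^{2} + 260 \left(-134\right)) = - (-293 + 17956 - 34840) = \left(-1\right) \left(-17177\right) = 17177$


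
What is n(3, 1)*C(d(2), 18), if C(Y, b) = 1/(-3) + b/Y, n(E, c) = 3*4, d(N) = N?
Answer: 104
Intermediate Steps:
n(E, c) = 12
C(Y, b) = -⅓ + b/Y (C(Y, b) = 1*(-⅓) + b/Y = -⅓ + b/Y)
n(3, 1)*C(d(2), 18) = 12*((18 - ⅓*2)/2) = 12*((18 - ⅔)/2) = 12*((½)*(52/3)) = 12*(26/3) = 104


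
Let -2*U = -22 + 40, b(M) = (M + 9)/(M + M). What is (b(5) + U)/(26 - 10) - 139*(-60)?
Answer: 333581/40 ≈ 8339.5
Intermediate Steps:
b(M) = (9 + M)/(2*M) (b(M) = (9 + M)/((2*M)) = (9 + M)*(1/(2*M)) = (9 + M)/(2*M))
U = -9 (U = -(-22 + 40)/2 = -½*18 = -9)
(b(5) + U)/(26 - 10) - 139*(-60) = ((½)*(9 + 5)/5 - 9)/(26 - 10) - 139*(-60) = ((½)*(⅕)*14 - 9)/16 + 8340 = (7/5 - 9)*(1/16) + 8340 = -38/5*1/16 + 8340 = -19/40 + 8340 = 333581/40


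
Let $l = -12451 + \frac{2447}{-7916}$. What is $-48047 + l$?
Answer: $- \frac{478904615}{7916} \approx -60498.0$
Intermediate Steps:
$l = - \frac{98564563}{7916}$ ($l = -12451 + 2447 \left(- \frac{1}{7916}\right) = -12451 - \frac{2447}{7916} = - \frac{98564563}{7916} \approx -12451.0$)
$-48047 + l = -48047 - \frac{98564563}{7916} = - \frac{478904615}{7916}$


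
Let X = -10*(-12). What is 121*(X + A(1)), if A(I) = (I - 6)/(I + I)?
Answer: 28435/2 ≈ 14218.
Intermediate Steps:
A(I) = (-6 + I)/(2*I) (A(I) = (-6 + I)/((2*I)) = (-6 + I)*(1/(2*I)) = (-6 + I)/(2*I))
X = 120
121*(X + A(1)) = 121*(120 + (1/2)*(-6 + 1)/1) = 121*(120 + (1/2)*1*(-5)) = 121*(120 - 5/2) = 121*(235/2) = 28435/2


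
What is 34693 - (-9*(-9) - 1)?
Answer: 34613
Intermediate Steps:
34693 - (-9*(-9) - 1) = 34693 - (81 - 1) = 34693 - 1*80 = 34693 - 80 = 34613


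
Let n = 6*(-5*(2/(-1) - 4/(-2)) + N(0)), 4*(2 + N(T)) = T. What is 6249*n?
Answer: -74988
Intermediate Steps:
N(T) = -2 + T/4
n = -12 (n = 6*(-5*(2/(-1) - 4/(-2)) + (-2 + (¼)*0)) = 6*(-5*(2*(-1) - 4*(-½)) + (-2 + 0)) = 6*(-5*(-2 + 2) - 2) = 6*(-5*0 - 2) = 6*(0 - 2) = 6*(-2) = -12)
6249*n = 6249*(-12) = -74988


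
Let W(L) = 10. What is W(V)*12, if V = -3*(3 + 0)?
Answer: 120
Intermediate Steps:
V = -9 (V = -3*3 = -9)
W(V)*12 = 10*12 = 120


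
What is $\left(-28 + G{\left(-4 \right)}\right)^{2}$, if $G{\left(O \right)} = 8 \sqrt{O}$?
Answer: $528 - 896 i \approx 528.0 - 896.0 i$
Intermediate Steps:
$\left(-28 + G{\left(-4 \right)}\right)^{2} = \left(-28 + 8 \sqrt{-4}\right)^{2} = \left(-28 + 8 \cdot 2 i\right)^{2} = \left(-28 + 16 i\right)^{2}$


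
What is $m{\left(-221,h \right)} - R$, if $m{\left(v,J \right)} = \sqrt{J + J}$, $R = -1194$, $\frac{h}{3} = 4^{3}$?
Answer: $1194 + 8 \sqrt{6} \approx 1213.6$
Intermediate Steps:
$h = 192$ ($h = 3 \cdot 4^{3} = 3 \cdot 64 = 192$)
$m{\left(v,J \right)} = \sqrt{2} \sqrt{J}$ ($m{\left(v,J \right)} = \sqrt{2 J} = \sqrt{2} \sqrt{J}$)
$m{\left(-221,h \right)} - R = \sqrt{2} \sqrt{192} - -1194 = \sqrt{2} \cdot 8 \sqrt{3} + 1194 = 8 \sqrt{6} + 1194 = 1194 + 8 \sqrt{6}$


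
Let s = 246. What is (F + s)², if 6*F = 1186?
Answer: 1771561/9 ≈ 1.9684e+5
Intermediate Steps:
F = 593/3 (F = (⅙)*1186 = 593/3 ≈ 197.67)
(F + s)² = (593/3 + 246)² = (1331/3)² = 1771561/9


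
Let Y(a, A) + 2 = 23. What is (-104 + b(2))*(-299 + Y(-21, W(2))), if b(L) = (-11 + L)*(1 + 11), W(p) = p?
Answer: 58936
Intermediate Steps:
Y(a, A) = 21 (Y(a, A) = -2 + 23 = 21)
b(L) = -132 + 12*L (b(L) = (-11 + L)*12 = -132 + 12*L)
(-104 + b(2))*(-299 + Y(-21, W(2))) = (-104 + (-132 + 12*2))*(-299 + 21) = (-104 + (-132 + 24))*(-278) = (-104 - 108)*(-278) = -212*(-278) = 58936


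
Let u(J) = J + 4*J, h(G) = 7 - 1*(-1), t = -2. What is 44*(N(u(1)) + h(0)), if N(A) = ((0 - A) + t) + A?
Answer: 264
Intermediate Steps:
h(G) = 8 (h(G) = 7 + 1 = 8)
u(J) = 5*J
N(A) = -2 (N(A) = ((0 - A) - 2) + A = (-A - 2) + A = (-2 - A) + A = -2)
44*(N(u(1)) + h(0)) = 44*(-2 + 8) = 44*6 = 264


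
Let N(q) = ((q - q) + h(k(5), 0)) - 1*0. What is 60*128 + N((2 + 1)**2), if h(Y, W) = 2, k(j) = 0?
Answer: 7682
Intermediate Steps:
N(q) = 2 (N(q) = ((q - q) + 2) - 1*0 = (0 + 2) + 0 = 2 + 0 = 2)
60*128 + N((2 + 1)**2) = 60*128 + 2 = 7680 + 2 = 7682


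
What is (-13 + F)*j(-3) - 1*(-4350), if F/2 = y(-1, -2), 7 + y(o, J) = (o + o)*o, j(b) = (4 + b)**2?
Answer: 4327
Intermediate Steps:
y(o, J) = -7 + 2*o**2 (y(o, J) = -7 + (o + o)*o = -7 + (2*o)*o = -7 + 2*o**2)
F = -10 (F = 2*(-7 + 2*(-1)**2) = 2*(-7 + 2*1) = 2*(-7 + 2) = 2*(-5) = -10)
(-13 + F)*j(-3) - 1*(-4350) = (-13 - 10)*(4 - 3)**2 - 1*(-4350) = -23*1**2 + 4350 = -23*1 + 4350 = -23 + 4350 = 4327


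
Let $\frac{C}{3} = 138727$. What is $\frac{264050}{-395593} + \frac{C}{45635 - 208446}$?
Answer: $- \frac{18875321353}{5855171993} \approx -3.2237$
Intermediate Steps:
$C = 416181$ ($C = 3 \cdot 138727 = 416181$)
$\frac{264050}{-395593} + \frac{C}{45635 - 208446} = \frac{264050}{-395593} + \frac{416181}{45635 - 208446} = 264050 \left(- \frac{1}{395593}\right) + \frac{416181}{45635 - 208446} = - \frac{264050}{395593} + \frac{416181}{-162811} = - \frac{264050}{395593} + 416181 \left(- \frac{1}{162811}\right) = - \frac{264050}{395593} - \frac{416181}{162811} = - \frac{18875321353}{5855171993}$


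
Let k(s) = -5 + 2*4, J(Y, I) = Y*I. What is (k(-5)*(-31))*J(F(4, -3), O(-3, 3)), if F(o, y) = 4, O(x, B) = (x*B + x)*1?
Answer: 4464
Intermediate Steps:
O(x, B) = x + B*x (O(x, B) = (B*x + x)*1 = (x + B*x)*1 = x + B*x)
J(Y, I) = I*Y
k(s) = 3 (k(s) = -5 + 8 = 3)
(k(-5)*(-31))*J(F(4, -3), O(-3, 3)) = (3*(-31))*(-3*(1 + 3)*4) = -93*(-3*4)*4 = -(-1116)*4 = -93*(-48) = 4464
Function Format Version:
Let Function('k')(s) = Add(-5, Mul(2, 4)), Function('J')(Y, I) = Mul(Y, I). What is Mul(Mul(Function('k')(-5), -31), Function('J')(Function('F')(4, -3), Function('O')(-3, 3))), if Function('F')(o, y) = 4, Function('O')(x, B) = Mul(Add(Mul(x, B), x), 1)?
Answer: 4464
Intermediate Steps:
Function('O')(x, B) = Add(x, Mul(B, x)) (Function('O')(x, B) = Mul(Add(Mul(B, x), x), 1) = Mul(Add(x, Mul(B, x)), 1) = Add(x, Mul(B, x)))
Function('J')(Y, I) = Mul(I, Y)
Function('k')(s) = 3 (Function('k')(s) = Add(-5, 8) = 3)
Mul(Mul(Function('k')(-5), -31), Function('J')(Function('F')(4, -3), Function('O')(-3, 3))) = Mul(Mul(3, -31), Mul(Mul(-3, Add(1, 3)), 4)) = Mul(-93, Mul(Mul(-3, 4), 4)) = Mul(-93, Mul(-12, 4)) = Mul(-93, -48) = 4464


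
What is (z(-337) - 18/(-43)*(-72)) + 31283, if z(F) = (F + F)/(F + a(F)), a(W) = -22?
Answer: 482479389/15437 ≈ 31255.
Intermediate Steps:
z(F) = 2*F/(-22 + F) (z(F) = (F + F)/(F - 22) = (2*F)/(-22 + F) = 2*F/(-22 + F))
(z(-337) - 18/(-43)*(-72)) + 31283 = (2*(-337)/(-22 - 337) - 18/(-43)*(-72)) + 31283 = (2*(-337)/(-359) - 18*(-1/43)*(-72)) + 31283 = (2*(-337)*(-1/359) + (18/43)*(-72)) + 31283 = (674/359 - 1296/43) + 31283 = -436282/15437 + 31283 = 482479389/15437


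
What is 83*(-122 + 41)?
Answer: -6723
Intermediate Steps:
83*(-122 + 41) = 83*(-81) = -6723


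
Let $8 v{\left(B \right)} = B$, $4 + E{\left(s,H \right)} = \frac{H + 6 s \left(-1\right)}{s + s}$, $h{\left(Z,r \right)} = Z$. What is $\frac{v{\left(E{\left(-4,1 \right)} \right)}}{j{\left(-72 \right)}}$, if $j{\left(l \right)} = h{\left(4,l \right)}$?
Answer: $- \frac{57}{256} \approx -0.22266$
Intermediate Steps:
$E{\left(s,H \right)} = -4 + \frac{H - 6 s}{2 s}$ ($E{\left(s,H \right)} = -4 + \frac{H + 6 s \left(-1\right)}{s + s} = -4 + \frac{H - 6 s}{2 s}$)
$j{\left(l \right)} = 4$
$v{\left(B \right)} = \frac{B}{8}$
$\frac{v{\left(E{\left(-4,1 \right)} \right)}}{j{\left(-72 \right)}} = \frac{\frac{1}{8} \left(-7 + \frac{1}{2} \cdot 1 \frac{1}{-4}\right)}{4} = \frac{-7 + \frac{1}{2} \cdot 1 \left(- \frac{1}{4}\right)}{8} \cdot \frac{1}{4} = \frac{-7 - \frac{1}{8}}{8} \cdot \frac{1}{4} = \frac{1}{8} \left(- \frac{57}{8}\right) \frac{1}{4} = \left(- \frac{57}{64}\right) \frac{1}{4} = - \frac{57}{256}$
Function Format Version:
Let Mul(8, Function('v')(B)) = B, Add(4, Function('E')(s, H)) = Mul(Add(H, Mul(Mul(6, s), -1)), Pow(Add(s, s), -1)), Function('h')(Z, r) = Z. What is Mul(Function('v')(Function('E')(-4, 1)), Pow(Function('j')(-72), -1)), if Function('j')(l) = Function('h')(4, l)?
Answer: Rational(-57, 256) ≈ -0.22266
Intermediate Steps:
Function('E')(s, H) = Add(-4, Mul(Rational(1, 2), Pow(s, -1), Add(H, Mul(-6, s)))) (Function('E')(s, H) = Add(-4, Mul(Add(H, Mul(Mul(6, s), -1)), Pow(Add(s, s), -1))) = Add(-4, Mul(Add(H, Mul(-6, s)), Pow(Mul(2, s), -1))) = Add(-4, Mul(Add(H, Mul(-6, s)), Mul(Rational(1, 2), Pow(s, -1)))) = Add(-4, Mul(Rational(1, 2), Pow(s, -1), Add(H, Mul(-6, s)))))
Function('j')(l) = 4
Function('v')(B) = Mul(Rational(1, 8), B)
Mul(Function('v')(Function('E')(-4, 1)), Pow(Function('j')(-72), -1)) = Mul(Mul(Rational(1, 8), Add(-7, Mul(Rational(1, 2), 1, Pow(-4, -1)))), Pow(4, -1)) = Mul(Mul(Rational(1, 8), Add(-7, Mul(Rational(1, 2), 1, Rational(-1, 4)))), Rational(1, 4)) = Mul(Mul(Rational(1, 8), Add(-7, Rational(-1, 8))), Rational(1, 4)) = Mul(Mul(Rational(1, 8), Rational(-57, 8)), Rational(1, 4)) = Mul(Rational(-57, 64), Rational(1, 4)) = Rational(-57, 256)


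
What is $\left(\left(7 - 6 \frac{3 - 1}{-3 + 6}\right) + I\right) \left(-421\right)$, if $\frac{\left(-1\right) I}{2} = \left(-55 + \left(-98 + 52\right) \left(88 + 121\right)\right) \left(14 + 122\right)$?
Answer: $-1107217791$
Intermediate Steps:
$I = 2629968$ ($I = - 2 \left(-55 + \left(-98 + 52\right) \left(88 + 121\right)\right) \left(14 + 122\right) = - 2 \left(-55 - 9614\right) 136 = - 2 \left(\left(-9669\right) 136\right) = \left(-2\right) \left(-1314984\right) = 2629968$)
$\left(\left(7 - 6 \frac{3 - 1}{-3 + 6}\right) + I\right) \left(-421\right) = \left(\left(7 - 6 \frac{3 - 1}{-3 + 6}\right) + 2629968\right) \left(-421\right) = \left(\left(7 - 6 \cdot \frac{2}{3}\right) + 2629968\right) \left(-421\right) = \left(\left(7 - 6 \cdot 2 \cdot \frac{1}{3}\right) + 2629968\right) \left(-421\right) = \left(\left(7 - 4\right) + 2629968\right) \left(-421\right) = \left(3 + 2629968\right) \left(-421\right) = 2629971 \left(-421\right) = -1107217791$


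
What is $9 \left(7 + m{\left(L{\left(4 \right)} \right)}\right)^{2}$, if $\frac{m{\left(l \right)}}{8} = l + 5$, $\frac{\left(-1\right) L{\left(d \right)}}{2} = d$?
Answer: $2601$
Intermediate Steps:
$L{\left(d \right)} = - 2 d$
$m{\left(l \right)} = 40 + 8 l$ ($m{\left(l \right)} = 8 \left(l + 5\right) = 8 \left(5 + l\right) = 40 + 8 l$)
$9 \left(7 + m{\left(L{\left(4 \right)} \right)}\right)^{2} = 9 \left(7 + \left(40 + 8 \left(\left(-2\right) 4\right)\right)\right)^{2} = 9 \left(7 + \left(40 + 8 \left(-8\right)\right)\right)^{2} = 9 \left(7 + \left(40 - 64\right)\right)^{2} = 9 \left(7 - 24\right)^{2} = 9 \left(-17\right)^{2} = 9 \cdot 289 = 2601$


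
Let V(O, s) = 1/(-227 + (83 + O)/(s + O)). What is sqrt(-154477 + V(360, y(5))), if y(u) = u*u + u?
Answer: I*sqrt(1198636443414343)/88087 ≈ 393.04*I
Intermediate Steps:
y(u) = u + u**2 (y(u) = u**2 + u = u + u**2)
V(O, s) = 1/(-227 + (83 + O)/(O + s))
sqrt(-154477 + V(360, y(5))) = sqrt(-154477 + (-1*360 - 5*(1 + 5))/(-83 + 226*360 + 227*(5*(1 + 5)))) = sqrt(-154477 + (-360 - 5*6)/(-83 + 81360 + 227*(5*6))) = sqrt(-154477 + (-360 - 1*30)/(-83 + 81360 + 227*30)) = sqrt(-154477 + (-360 - 30)/(-83 + 81360 + 6810)) = sqrt(-154477 - 390/88087) = sqrt(-13607415889/88087) = I*sqrt(1198636443414343)/88087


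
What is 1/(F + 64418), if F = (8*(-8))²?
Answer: 1/68514 ≈ 1.4596e-5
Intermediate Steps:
F = 4096 (F = (-64)² = 4096)
1/(F + 64418) = 1/(4096 + 64418) = 1/68514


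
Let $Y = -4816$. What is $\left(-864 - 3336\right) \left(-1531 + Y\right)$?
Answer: $26657400$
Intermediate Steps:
$\left(-864 - 3336\right) \left(-1531 + Y\right) = \left(-864 - 3336\right) \left(-1531 - 4816\right) = \left(-4200\right) \left(-6347\right) = 26657400$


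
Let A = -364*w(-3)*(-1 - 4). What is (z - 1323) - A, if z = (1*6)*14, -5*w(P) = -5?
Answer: -3059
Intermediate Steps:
w(P) = 1 (w(P) = -⅕*(-5) = 1)
z = 84 (z = 6*14 = 84)
A = 1820 (A = -364*(-1 - 4) = -364*(-5) = 1820)
(z - 1323) - A = (84 - 1323) - 1*1820 = -1239 - 1820 = -3059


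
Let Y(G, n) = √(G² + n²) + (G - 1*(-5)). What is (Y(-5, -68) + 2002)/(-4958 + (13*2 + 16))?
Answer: -1001/2458 - √4649/4916 ≈ -0.42111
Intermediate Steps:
Y(G, n) = 5 + G + √(G² + n²) (Y(G, n) = √(G² + n²) + (G + 5) = √(G² + n²) + (5 + G) = 5 + G + √(G² + n²))
(Y(-5, -68) + 2002)/(-4958 + (13*2 + 16)) = ((5 - 5 + √((-5)² + (-68)²)) + 2002)/(-4958 + (13*2 + 16)) = ((5 - 5 + √(25 + 4624)) + 2002)/(-4958 + (26 + 16)) = ((5 - 5 + √4649) + 2002)/(-4958 + 42) = (√4649 + 2002)/(-4916) = (2002 + √4649)*(-1/4916) = -1001/2458 - √4649/4916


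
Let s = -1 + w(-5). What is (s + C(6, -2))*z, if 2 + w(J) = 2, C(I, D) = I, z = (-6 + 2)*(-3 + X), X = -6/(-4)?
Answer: 30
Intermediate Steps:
X = 3/2 (X = -6*(-1/4) = 3/2 ≈ 1.5000)
z = 6 (z = (-6 + 2)*(-3 + 3/2) = -4*(-3/2) = 6)
w(J) = 0 (w(J) = -2 + 2 = 0)
s = -1 (s = -1 + 0 = -1)
(s + C(6, -2))*z = (-1 + 6)*6 = 5*6 = 30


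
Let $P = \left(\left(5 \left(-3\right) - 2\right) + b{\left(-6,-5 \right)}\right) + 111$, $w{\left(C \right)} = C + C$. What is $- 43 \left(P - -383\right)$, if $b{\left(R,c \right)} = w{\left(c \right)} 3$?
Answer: $-19221$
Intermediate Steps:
$w{\left(C \right)} = 2 C$
$b{\left(R,c \right)} = 6 c$ ($b{\left(R,c \right)} = 2 c 3 = 6 c$)
$P = 64$ ($P = \left(\left(5 \left(-3\right) - 2\right) + 6 \left(-5\right)\right) + 111 = \left(\left(-15 - 2\right) - 30\right) + 111 = \left(-17 - 30\right) + 111 = -47 + 111 = 64$)
$- 43 \left(P - -383\right) = - 43 \left(64 - -383\right) = - 43 \left(64 + 383\right) = \left(-43\right) 447 = -19221$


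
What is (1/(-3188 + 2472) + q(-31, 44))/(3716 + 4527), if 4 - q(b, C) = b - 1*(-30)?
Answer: 3579/5901988 ≈ 0.00060641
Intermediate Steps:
q(b, C) = -26 - b (q(b, C) = 4 - (b - 1*(-30)) = 4 - (b + 30) = 4 - (30 + b) = 4 + (-30 - b) = -26 - b)
(1/(-3188 + 2472) + q(-31, 44))/(3716 + 4527) = (1/(-3188 + 2472) + (-26 - 1*(-31)))/(3716 + 4527) = (1/(-716) + (-26 + 31))/8243 = (-1/716 + 5)*(1/8243) = (3579/716)*(1/8243) = 3579/5901988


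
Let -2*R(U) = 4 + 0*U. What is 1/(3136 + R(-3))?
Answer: 1/3134 ≈ 0.00031908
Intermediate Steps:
R(U) = -2 (R(U) = -(4 + 0*U)/2 = -(4 + 0)/2 = -1/2*4 = -2)
1/(3136 + R(-3)) = 1/(3136 - 2) = 1/3134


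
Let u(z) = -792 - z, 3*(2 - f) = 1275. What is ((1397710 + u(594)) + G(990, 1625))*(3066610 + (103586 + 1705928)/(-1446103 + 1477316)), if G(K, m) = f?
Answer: 1468302357373484/343 ≈ 4.2808e+12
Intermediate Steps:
f = -423 (f = 2 - ⅓*1275 = 2 - 425 = -423)
G(K, m) = -423
((1397710 + u(594)) + G(990, 1625))*(3066610 + (103586 + 1705928)/(-1446103 + 1477316)) = ((1397710 + (-792 - 1*594)) - 423)*(3066610 + (103586 + 1705928)/(-1446103 + 1477316)) = ((1397710 + (-792 - 594)) - 423)*(3066610 + 1809514/31213) = ((1397710 - 1386) - 423)*(3066610 + 1809514*(1/31213)) = (1396324 - 423)*(3066610 + 258502/4459) = 1395901*(13674272492/4459) = 1468302357373484/343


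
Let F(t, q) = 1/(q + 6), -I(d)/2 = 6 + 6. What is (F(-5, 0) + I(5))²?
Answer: 20449/36 ≈ 568.03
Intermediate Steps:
I(d) = -24 (I(d) = -2*(6 + 6) = -2*12 = -24)
F(t, q) = 1/(6 + q)
(F(-5, 0) + I(5))² = (1/(6 + 0) - 24)² = (1/6 - 24)² = (⅙ - 24)² = (-143/6)² = 20449/36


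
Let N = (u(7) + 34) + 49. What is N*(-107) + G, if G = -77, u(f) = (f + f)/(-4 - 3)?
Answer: -8744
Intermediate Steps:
u(f) = -2*f/7 (u(f) = (2*f)/(-7) = (2*f)*(-1/7) = -2*f/7)
N = 81 (N = (-2/7*7 + 34) + 49 = (-2 + 34) + 49 = 32 + 49 = 81)
N*(-107) + G = 81*(-107) - 77 = -8667 - 77 = -8744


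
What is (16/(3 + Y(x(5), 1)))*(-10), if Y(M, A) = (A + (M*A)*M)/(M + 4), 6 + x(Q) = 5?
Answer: -480/11 ≈ -43.636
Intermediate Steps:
x(Q) = -1 (x(Q) = -6 + 5 = -1)
Y(M, A) = (A + A*M**2)/(4 + M) (Y(M, A) = (A + (A*M)*M)/(4 + M) = (A + A*M**2)/(4 + M))
(16/(3 + Y(x(5), 1)))*(-10) = (16/(3 + 1*(1 + (-1)**2)/(4 - 1)))*(-10) = (16/(3 + 1*(1 + 1)/3))*(-10) = (16/(3 + 1*(1/3)*2))*(-10) = (16/(3 + 2/3))*(-10) = (16/(11/3))*(-10) = (16*(3/11))*(-10) = (48/11)*(-10) = -480/11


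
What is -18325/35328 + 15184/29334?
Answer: -62511/57572864 ≈ -0.0010858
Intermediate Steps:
-18325/35328 + 15184/29334 = -18325*1/35328 + 15184*(1/29334) = -18325/35328 + 7592/14667 = -62511/57572864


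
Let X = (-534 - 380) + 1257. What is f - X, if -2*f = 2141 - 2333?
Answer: -247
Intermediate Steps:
f = 96 (f = -(2141 - 2333)/2 = -½*(-192) = 96)
X = 343 (X = -914 + 1257 = 343)
f - X = 96 - 1*343 = 96 - 343 = -247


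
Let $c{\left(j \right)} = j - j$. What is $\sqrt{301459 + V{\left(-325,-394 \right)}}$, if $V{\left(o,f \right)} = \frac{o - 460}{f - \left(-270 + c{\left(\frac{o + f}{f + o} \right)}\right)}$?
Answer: $\frac{\sqrt{1158832731}}{62} \approx 549.06$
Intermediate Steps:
$c{\left(j \right)} = 0$
$V{\left(o,f \right)} = \frac{-460 + o}{270 + f}$ ($V{\left(o,f \right)} = \frac{o - 460}{f + \left(270 - 0\right)} = \frac{-460 + o}{f + \left(270 + 0\right)} = \frac{-460 + o}{f + 270} = \frac{-460 + o}{270 + f}$)
$\sqrt{301459 + V{\left(-325,-394 \right)}} = \sqrt{301459 + \frac{-460 - 325}{270 - 394}} = \sqrt{301459 + \frac{1}{-124} \left(-785\right)} = \sqrt{301459 - - \frac{785}{124}} = \sqrt{301459 + \frac{785}{124}} = \sqrt{\frac{37381701}{124}} = \frac{\sqrt{1158832731}}{62}$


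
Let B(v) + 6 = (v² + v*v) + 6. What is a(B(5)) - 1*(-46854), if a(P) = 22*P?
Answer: 47954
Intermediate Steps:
B(v) = 2*v² (B(v) = -6 + ((v² + v*v) + 6) = -6 + ((v² + v²) + 6) = -6 + (2*v² + 6) = -6 + (6 + 2*v²) = 2*v²)
a(B(5)) - 1*(-46854) = 22*(2*5²) - 1*(-46854) = 22*(2*25) + 46854 = 22*50 + 46854 = 1100 + 46854 = 47954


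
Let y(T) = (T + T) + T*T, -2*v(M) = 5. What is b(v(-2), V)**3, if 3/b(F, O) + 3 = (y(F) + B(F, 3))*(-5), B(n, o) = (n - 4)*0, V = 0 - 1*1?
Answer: -1728/50653 ≈ -0.034114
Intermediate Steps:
v(M) = -5/2 (v(M) = -1/2*5 = -5/2)
V = -1 (V = 0 - 1 = -1)
y(T) = T**2 + 2*T (y(T) = 2*T + T**2 = T**2 + 2*T)
B(n, o) = 0 (B(n, o) = (-4 + n)*0 = 0)
b(F, O) = 3/(-3 - 5*F*(2 + F)) (b(F, O) = 3/(-3 + (F*(2 + F) + 0)*(-5)) = 3/(-3 + (F*(2 + F))*(-5)) = 3/(-3 - 5*F*(2 + F)))
b(v(-2), V)**3 = (-3/(3 + 5*(-5/2)*(2 - 5/2)))**3 = (-3/(3 + 5*(-5/2)*(-1/2)))**3 = (-3/(3 + 25/4))**3 = (-3/37/4)**3 = (-3*4/37)**3 = (-12/37)**3 = -1728/50653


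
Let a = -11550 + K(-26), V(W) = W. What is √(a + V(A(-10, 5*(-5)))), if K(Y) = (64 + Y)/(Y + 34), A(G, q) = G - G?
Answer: I*√46181/2 ≈ 107.45*I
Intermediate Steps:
A(G, q) = 0
K(Y) = (64 + Y)/(34 + Y)
a = -46181/4 (a = -11550 + (64 - 26)/(34 - 26) = -11550 + 38/8 = -11550 + (⅛)*38 = -11550 + 19/4 = -46181/4 ≈ -11545.)
√(a + V(A(-10, 5*(-5)))) = √(-46181/4 + 0) = √(-46181/4) = I*√46181/2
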